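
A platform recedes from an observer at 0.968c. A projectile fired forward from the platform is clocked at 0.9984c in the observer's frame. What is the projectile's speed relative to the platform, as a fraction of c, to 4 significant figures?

Inverse velocity addition: u' = (u − v)/(1 − uv/c²)
= (0.9984 − 0.968)/(1 − 0.9984×0.968) = 0.03040/0.0335488 = 0.9061

u' ≈ 0.9061c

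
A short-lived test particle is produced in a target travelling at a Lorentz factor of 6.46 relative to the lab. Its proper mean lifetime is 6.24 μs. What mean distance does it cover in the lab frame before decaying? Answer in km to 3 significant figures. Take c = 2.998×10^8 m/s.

d ≈ 11.9 km

β = √(1 − 1/γ²) = √(1 − 1/6.46²) = 0.98795
Dilated lifetime: Δt = γτ₀ = 6.46 × 6.24 μs = 40.310 μs
d = vΔt = 0.98795c × 40.310 μs = 2.9619×10^8 m/s × 4.0310×10^-5 s = 11.9 km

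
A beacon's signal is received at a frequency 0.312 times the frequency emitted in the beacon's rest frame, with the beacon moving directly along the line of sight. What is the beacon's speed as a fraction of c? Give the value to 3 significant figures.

f_obs/f_src = √((1−β)/(1+β)) = 0.312  ⇒  (1−β)/(1+β) = 0.097344
β = |1 − D²|/(1 + D²) = |1 − 0.097344|/(1 + 0.097344) = 0.823

β ≈ 0.823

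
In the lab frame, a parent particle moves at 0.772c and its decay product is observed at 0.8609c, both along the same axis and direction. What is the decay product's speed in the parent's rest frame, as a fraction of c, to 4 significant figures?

u' ≈ 0.2651c

Inverse velocity addition: u' = (u − v)/(1 − uv/c²)
= (0.8609 − 0.772)/(1 − 0.8609×0.772) = 0.08890/0.335385 = 0.2651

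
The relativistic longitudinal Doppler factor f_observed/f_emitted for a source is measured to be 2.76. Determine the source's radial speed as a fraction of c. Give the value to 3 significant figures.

β ≈ 0.768

f_obs/f_src = √((1+β)/(1−β)) = 2.76  ⇒  (1+β)/(1−β) = 7.6176
β = |1 − D²|/(1 + D²) = |1 − 7.6176|/(1 + 7.6176) = 0.768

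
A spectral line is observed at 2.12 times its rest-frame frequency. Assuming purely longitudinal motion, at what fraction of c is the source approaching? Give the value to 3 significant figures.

f_obs/f_src = √((1+β)/(1−β)) = 2.12  ⇒  (1+β)/(1−β) = 4.4944
β = |1 − D²|/(1 + D²) = |1 − 4.4944|/(1 + 4.4944) = 0.636

β ≈ 0.636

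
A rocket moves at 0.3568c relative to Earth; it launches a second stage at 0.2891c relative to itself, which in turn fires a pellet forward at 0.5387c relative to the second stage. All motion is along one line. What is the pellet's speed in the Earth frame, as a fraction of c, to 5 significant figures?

u ≈ 0.85464c

Compose boost 2: (0.2891 + 0.3568)/(1 + 0.2891×0.3568) = 0.64590/1.103151 = 0.5855047
Compose boost 3: (0.5387 + 0.5855047)/(1 + 0.5387×0.5855047) = 1.124205/1.315411 = 0.85464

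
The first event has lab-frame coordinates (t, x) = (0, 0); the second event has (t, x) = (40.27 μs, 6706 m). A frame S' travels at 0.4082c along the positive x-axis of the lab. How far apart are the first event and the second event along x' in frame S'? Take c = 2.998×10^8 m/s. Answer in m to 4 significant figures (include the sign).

γ = 1/√(1 − 0.4082²) = 1.09542
Δx' = γ(Δx − vΔt) = 1.09542 × (6706 m − 0.4082×(2.998×10^8 m/s)×40.27×10^-6 s)
= 1.09542 × (1777.82 m) = 1947 m

Δx' ≈ 1947 m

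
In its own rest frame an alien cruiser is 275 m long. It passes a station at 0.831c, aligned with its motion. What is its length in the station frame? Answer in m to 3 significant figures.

γ = 1/√(1 − 0.831²) = 1.7977
Length contraction: L = L₀/γ = 275/1.7977 = 153 m

L ≈ 153 m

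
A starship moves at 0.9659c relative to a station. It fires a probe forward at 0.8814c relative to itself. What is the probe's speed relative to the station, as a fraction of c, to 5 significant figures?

Relativistic velocity addition: u = (u' + v)/(1 + u'v/c²)
= (0.8814 + 0.9659)/(1 + 0.8814×0.9659) = 1.8473/1.851344 = 0.99782

u ≈ 0.99782c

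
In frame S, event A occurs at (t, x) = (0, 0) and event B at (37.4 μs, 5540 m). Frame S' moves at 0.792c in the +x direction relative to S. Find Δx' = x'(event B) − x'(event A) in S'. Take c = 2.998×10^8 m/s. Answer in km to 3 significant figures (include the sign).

Δx' ≈ -5.47 km

γ = 1/√(1 − 0.792²) = 1.6379
Δx' = γ(Δx − vΔt) = 1.6379 × (5540 m − 0.792×(2.998×10^8 m/s)×37.4×10^-6 s)
= 1.6379 × (-3340.3 m) = -5.47 km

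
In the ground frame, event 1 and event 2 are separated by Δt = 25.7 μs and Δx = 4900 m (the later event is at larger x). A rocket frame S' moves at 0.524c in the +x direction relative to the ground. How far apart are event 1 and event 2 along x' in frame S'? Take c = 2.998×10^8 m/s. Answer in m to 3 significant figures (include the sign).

Δx' ≈ 1010 m

γ = 1/√(1 − 0.524²) = 1.1741
Δx' = γ(Δx − vΔt) = 1.1741 × (4900 m − 0.524×(2.998×10^8 m/s)×25.7×10^-6 s)
= 1.1741 × (862.65 m) = 1010 m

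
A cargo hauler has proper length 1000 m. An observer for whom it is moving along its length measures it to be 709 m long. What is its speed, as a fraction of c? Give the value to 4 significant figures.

β ≈ 0.7052

γ = L₀/L = 1000/709 = 1.41044
β = √(1 − 1/γ²) = 0.7052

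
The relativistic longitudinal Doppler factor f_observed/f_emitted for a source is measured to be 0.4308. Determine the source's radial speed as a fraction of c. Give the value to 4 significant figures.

β ≈ 0.6869

f_obs/f_src = √((1−β)/(1+β)) = 0.4308  ⇒  (1−β)/(1+β) = 0.185589
β = |1 − D²|/(1 + D²) = |1 − 0.185589|/(1 + 0.185589) = 0.6869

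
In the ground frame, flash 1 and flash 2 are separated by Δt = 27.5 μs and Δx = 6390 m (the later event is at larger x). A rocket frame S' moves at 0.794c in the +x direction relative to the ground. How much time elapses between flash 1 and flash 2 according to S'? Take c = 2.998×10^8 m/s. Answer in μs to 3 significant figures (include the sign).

γ = 1/√(1 − 0.794²) = 1.6450
Δt' = γ(Δt − vΔx/c²) = 1.6450 × (27.5 μs − 0.794×6390 m / (2.998×10^8 m/s))
= 1.6450 × (10.577 μs) = 17.4 μs

Δt' ≈ 17.4 μs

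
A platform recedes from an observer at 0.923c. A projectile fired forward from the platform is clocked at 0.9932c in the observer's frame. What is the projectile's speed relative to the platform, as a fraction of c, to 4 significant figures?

Inverse velocity addition: u' = (u − v)/(1 − uv/c²)
= (0.9932 − 0.923)/(1 − 0.9932×0.923) = 0.07020/0.0832764 = 0.8430

u' ≈ 0.8430c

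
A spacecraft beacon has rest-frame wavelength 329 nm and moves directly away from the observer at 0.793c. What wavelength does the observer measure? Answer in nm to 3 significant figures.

λ_obs ≈ 968 nm

Relativistic Doppler: λ_obs = λ_src √((1+β)/(1−β))
= 329 × √(1.7930/0.20700) = 329 × 2.9431 = 968 nm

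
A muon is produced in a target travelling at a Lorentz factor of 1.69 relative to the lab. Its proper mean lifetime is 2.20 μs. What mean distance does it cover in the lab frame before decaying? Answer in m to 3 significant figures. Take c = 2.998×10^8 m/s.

β = √(1 − 1/γ²) = √(1 − 1/1.69²) = 0.80615
Dilated lifetime: Δt = γτ₀ = 1.69 × 2.20 μs = 3.7180 μs
d = vΔt = 0.80615c × 3.7180 μs = 2.4168×10^8 m/s × 3.7180×10^-6 s = 899 m

d ≈ 899 m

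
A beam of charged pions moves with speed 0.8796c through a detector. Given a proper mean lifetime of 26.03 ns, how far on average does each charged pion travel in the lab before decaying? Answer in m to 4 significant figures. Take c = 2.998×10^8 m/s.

d ≈ 14.43 m

γ = 1/√(1 − 0.8796²) = 2.10210
Dilated lifetime: Δt = γτ₀ = 2.10210 × 26.03 ns = 54.7177 ns
d = vΔt = 0.8796c × 54.7177 ns = 2.63704×10^8 m/s × 5.47177×10^-8 s = 14.43 m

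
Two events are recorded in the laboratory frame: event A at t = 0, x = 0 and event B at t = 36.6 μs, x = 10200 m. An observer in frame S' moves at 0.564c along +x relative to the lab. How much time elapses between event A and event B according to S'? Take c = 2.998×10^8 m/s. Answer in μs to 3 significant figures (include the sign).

Δt' ≈ 21.1 μs

γ = 1/√(1 − 0.564²) = 1.2110
Δt' = γ(Δt − vΔx/c²) = 1.2110 × (36.6 μs − 0.564×10200 m / (2.998×10^8 m/s))
= 1.2110 × (17.411 μs) = 21.1 μs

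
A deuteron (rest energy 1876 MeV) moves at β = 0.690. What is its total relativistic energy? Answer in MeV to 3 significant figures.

γ = 1/√(1 − 0.690²) = 1.3816
E = γm₀c² = 1.3816 × 1876 MeV = 2590 MeV

E ≈ 2590 MeV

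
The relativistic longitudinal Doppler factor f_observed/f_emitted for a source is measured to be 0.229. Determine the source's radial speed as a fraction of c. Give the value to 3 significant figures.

f_obs/f_src = √((1−β)/(1+β)) = 0.229  ⇒  (1−β)/(1+β) = 0.052441
β = |1 − D²|/(1 + D²) = |1 − 0.052441|/(1 + 0.052441) = 0.900

β ≈ 0.900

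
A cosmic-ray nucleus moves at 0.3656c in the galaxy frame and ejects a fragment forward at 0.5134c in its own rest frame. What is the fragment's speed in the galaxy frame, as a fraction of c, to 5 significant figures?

u ≈ 0.74009c

Compose boost 2: (0.5134 + 0.3656)/(1 + 0.5134×0.3656) = 0.87900/1.187699 = 0.74009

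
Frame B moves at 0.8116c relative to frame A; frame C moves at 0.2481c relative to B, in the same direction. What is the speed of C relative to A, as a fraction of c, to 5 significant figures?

Compose boost 2: (0.2481 + 0.8116)/(1 + 0.2481×0.8116) = 1.0597/1.201358 = 0.88209

u ≈ 0.88209c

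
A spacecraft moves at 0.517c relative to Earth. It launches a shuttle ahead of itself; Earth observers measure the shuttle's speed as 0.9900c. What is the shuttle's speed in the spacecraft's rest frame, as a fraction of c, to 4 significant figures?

Inverse velocity addition: u' = (u − v)/(1 − uv/c²)
= (0.9900 − 0.517)/(1 − 0.9900×0.517) = 0.4730/0.488170 = 0.9689

u' ≈ 0.9689c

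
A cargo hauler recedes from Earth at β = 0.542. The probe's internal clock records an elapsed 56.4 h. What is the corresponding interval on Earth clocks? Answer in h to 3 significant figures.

γ = 1/√(1 − 0.542²) = 1.1899
Time dilation: Δt = γτ₀ = 1.1899 × 56.4 h = 67.1 h

Δt ≈ 67.1 h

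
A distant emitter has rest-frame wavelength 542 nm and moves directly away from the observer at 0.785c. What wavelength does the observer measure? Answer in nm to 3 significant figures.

Relativistic Doppler: λ_obs = λ_src √((1+β)/(1−β))
= 542 × √(1.7850/0.21500) = 542 × 2.8814 = 1560 nm

λ_obs ≈ 1560 nm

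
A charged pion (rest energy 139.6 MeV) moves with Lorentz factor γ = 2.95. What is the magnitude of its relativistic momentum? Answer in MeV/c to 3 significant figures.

p ≈ 387 MeV/c

β = √(1 − 1/γ²) = √(1 − 1/2.95²) = 0.94079
p = γβm₀c = 2.95 × 0.94079 × 139.6 MeV/c = 387 MeV/c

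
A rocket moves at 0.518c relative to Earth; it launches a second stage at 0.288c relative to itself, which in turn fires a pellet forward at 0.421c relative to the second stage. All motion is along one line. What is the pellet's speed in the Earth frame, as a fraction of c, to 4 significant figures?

u ≈ 0.8665c

Compose boost 2: (0.288 + 0.518)/(1 + 0.288×0.518) = 0.8060/1.14918 = 0.701367
Compose boost 3: (0.421 + 0.701367)/(1 + 0.421×0.701367) = 1.12237/1.29528 = 0.8665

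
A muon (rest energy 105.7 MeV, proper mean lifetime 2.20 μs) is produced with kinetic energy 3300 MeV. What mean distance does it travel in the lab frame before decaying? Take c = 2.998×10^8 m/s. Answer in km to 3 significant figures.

γ = 1 + K/(m₀c²) = 1 + 3300/105.7 = 32.220
β = √(1 − 1/γ²) = 0.99952
Dilated lifetime: γτ₀ = 32.220 × 2.20 μs = 70.885 μs
d = βc·γτ₀ = 0.99952 × (2.998×10^8 m/s) × 7.0885×10^-5 s = 21.2 km

d ≈ 21.2 km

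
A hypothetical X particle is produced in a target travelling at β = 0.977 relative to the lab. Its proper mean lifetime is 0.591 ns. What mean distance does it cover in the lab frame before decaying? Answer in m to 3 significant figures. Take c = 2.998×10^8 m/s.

d ≈ 0.812 m

γ = 1/√(1 − 0.977²) = 4.6896
Dilated lifetime: Δt = γτ₀ = 4.6896 × 0.591 ns = 2.7715 ns
d = vΔt = 0.977c × 2.7715 ns = 2.9290×10^8 m/s × 2.7715×10^-9 s = 0.812 m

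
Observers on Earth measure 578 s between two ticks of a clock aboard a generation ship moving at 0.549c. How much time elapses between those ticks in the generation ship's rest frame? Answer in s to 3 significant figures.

τ₀ ≈ 483 s

γ = 1/√(1 − 0.549²) = 1.1964
Proper time: τ₀ = Δt/γ = 578/1.1964 = 483 s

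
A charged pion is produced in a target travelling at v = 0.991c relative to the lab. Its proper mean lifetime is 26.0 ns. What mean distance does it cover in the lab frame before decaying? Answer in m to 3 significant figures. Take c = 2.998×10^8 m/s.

γ = 1/√(1 − 0.991²) = 7.4704
Dilated lifetime: Δt = γτ₀ = 7.4704 × 26.0 ns = 194.23 ns
d = vΔt = 0.991c × 194.23 ns = 2.9710×10^8 m/s × 1.9423×10^-7 s = 57.7 m

d ≈ 57.7 m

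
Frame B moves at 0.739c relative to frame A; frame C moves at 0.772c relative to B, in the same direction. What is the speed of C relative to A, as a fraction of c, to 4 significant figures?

u ≈ 0.9621c

Compose boost 2: (0.772 + 0.739)/(1 + 0.772×0.739) = 1.511/1.57051 = 0.9621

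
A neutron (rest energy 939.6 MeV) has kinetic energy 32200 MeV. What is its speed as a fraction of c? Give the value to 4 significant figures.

β ≈ 0.9996

γ = 1 + K/(m₀c²) = 1 + 32200/939.6 = 35.2699
β = √(1 − 1/γ²) = 0.9996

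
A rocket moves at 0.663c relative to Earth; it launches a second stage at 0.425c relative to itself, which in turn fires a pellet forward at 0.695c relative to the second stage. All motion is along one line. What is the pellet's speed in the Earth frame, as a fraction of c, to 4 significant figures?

Compose boost 2: (0.425 + 0.663)/(1 + 0.425×0.663) = 1.088/1.28178 = 0.848823
Compose boost 3: (0.695 + 0.848823)/(1 + 0.695×0.848823) = 1.54382/1.58993 = 0.9710

u ≈ 0.9710c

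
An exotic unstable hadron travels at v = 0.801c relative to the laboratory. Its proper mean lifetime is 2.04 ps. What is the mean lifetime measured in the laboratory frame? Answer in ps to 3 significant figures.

Δt ≈ 3.41 ps

γ = 1/√(1 − 0.801²) = 1.6704
Time dilation: Δt = γτ₀ = 1.6704 × 2.04 ps = 3.41 ps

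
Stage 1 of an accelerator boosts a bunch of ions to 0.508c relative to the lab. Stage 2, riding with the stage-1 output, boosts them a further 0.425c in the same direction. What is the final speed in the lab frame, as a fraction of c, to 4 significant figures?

Compose boost 2: (0.425 + 0.508)/(1 + 0.425×0.508) = 0.9330/1.21590 = 0.7673

u ≈ 0.7673c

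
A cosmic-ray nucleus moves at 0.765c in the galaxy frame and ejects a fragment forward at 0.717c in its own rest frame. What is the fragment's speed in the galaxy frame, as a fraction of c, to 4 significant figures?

u ≈ 0.9571c

Compose boost 2: (0.717 + 0.765)/(1 + 0.717×0.765) = 1.482/1.54851 = 0.9571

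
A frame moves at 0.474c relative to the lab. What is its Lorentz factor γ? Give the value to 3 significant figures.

γ ≈ 1.14

γ = 1/√(1 − β²) = 1/√(1 − 0.474²) = 1/√(0.77532) = 1.14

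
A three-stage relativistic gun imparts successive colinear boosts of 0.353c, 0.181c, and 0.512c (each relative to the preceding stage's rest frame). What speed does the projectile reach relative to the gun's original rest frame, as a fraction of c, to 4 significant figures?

u ≈ 0.8066c

Compose boost 2: (0.181 + 0.353)/(1 + 0.181×0.353) = 0.5340/1.06389 = 0.501930
Compose boost 3: (0.512 + 0.501930)/(1 + 0.512×0.501930) = 1.01393/1.25699 = 0.8066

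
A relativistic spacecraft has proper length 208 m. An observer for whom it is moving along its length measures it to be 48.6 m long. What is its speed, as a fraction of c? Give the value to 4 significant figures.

γ = L₀/L = 208/48.6 = 4.27984
β = √(1 − 1/γ²) = 0.9723

β ≈ 0.9723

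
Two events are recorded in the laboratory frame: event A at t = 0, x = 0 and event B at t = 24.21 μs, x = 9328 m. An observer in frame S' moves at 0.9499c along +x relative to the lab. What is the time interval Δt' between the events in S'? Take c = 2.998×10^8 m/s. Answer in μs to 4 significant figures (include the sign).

γ = 1/√(1 − 0.9499²) = 3.19945
Δt' = γ(Δt − vΔx/c²) = 3.19945 × (24.21 μs − 0.9499×9328 m / (2.998×10^8 m/s))
= 3.19945 × (-5.34526 μs) = -17.10 μs

Δt' ≈ -17.10 μs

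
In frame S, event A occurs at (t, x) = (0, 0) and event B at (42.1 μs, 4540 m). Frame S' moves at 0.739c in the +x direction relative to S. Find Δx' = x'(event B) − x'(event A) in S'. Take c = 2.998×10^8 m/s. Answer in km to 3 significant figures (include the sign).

Δx' ≈ -7.11 km

γ = 1/√(1 − 0.739²) = 1.4843
Δx' = γ(Δx − vΔt) = 1.4843 × (4540 m − 0.739×(2.998×10^8 m/s)×42.1×10^-6 s)
= 1.4843 × (-4787.3 m) = -7.11 km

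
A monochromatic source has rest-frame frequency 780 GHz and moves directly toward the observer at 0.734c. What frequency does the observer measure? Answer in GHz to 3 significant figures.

f_obs ≈ 1990 GHz

Relativistic Doppler: f_obs = f_src √((1+β)/(1−β))
= 780 × √(1.7340/0.26600) = 780 × 2.5532 = 1990 GHz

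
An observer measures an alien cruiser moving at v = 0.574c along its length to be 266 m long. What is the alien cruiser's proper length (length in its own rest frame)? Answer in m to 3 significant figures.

γ = 1/√(1 − 0.574²) = 1.2212
L₀ = γL = 1.2212 × 266 = 325 m

L₀ ≈ 325 m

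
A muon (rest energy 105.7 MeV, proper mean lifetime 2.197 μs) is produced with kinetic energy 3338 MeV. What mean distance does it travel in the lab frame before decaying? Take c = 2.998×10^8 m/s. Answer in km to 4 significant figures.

d ≈ 21.45 km

γ = 1 + K/(m₀c²) = 1 + 3338/105.7 = 32.5799
β = √(1 − 1/γ²) = 0.999529
Dilated lifetime: γτ₀ = 32.5799 × 2.197 μs = 71.5781 μs
d = βc·γτ₀ = 0.999529 × (2.998×10^8 m/s) × 7.15781×10^-5 s = 21.45 km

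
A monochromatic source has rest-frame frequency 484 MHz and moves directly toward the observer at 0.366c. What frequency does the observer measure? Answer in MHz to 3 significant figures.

f_obs ≈ 710 MHz

Relativistic Doppler: f_obs = f_src √((1+β)/(1−β))
= 484 × √(1.3660/0.63400) = 484 × 1.4678 = 710 MHz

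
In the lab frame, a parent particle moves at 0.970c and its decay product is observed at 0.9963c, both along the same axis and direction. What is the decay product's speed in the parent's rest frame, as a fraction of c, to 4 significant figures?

u' ≈ 0.7830c

Inverse velocity addition: u' = (u − v)/(1 − uv/c²)
= (0.9963 − 0.970)/(1 − 0.9963×0.970) = 0.02630/0.0335890 = 0.7830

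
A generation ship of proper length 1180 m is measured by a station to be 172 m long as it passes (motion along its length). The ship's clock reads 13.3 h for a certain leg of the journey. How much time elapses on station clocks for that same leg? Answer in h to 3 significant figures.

Length contraction ⇒ γ = L₀/L = 1180/172 = 6.8605
Time dilation: Δt = γτ₀ = 6.8605 × 13.3 h = 91.2 h

Δt ≈ 91.2 h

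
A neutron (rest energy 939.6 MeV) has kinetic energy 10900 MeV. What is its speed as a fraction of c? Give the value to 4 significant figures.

γ = 1 + K/(m₀c²) = 1 + 10900/939.6 = 12.6007
β = √(1 − 1/γ²) = 0.9968

β ≈ 0.9968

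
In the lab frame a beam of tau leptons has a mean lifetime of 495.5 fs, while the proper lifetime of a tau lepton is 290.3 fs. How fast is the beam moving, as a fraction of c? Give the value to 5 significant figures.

γ = Δt/τ₀ = 495.5/290.3 = 1.706855
β = √(1 − 1/γ²) = √(1 − 1/1.706855²) = 0.81040

β ≈ 0.81040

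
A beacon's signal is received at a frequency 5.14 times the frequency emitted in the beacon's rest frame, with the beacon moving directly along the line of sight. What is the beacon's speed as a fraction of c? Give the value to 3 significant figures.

β ≈ 0.927

f_obs/f_src = √((1+β)/(1−β)) = 5.14  ⇒  (1+β)/(1−β) = 26.420
β = |1 − D²|/(1 + D²) = |1 − 26.420|/(1 + 26.420) = 0.927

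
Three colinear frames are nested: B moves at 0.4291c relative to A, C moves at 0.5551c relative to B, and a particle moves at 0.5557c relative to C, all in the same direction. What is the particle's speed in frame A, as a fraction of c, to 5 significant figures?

Compose boost 2: (0.5551 + 0.4291)/(1 + 0.5551×0.4291) = 0.98420/1.238193 = 0.7948677
Compose boost 3: (0.5557 + 0.7948677)/(1 + 0.5557×0.7948677) = 1.350568/1.441708 = 0.93678

u ≈ 0.93678c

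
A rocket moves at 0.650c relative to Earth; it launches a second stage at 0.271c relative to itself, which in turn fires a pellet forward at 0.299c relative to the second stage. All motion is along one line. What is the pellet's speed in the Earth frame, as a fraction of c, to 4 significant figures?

u ≈ 0.8768c

Compose boost 2: (0.271 + 0.650)/(1 + 0.271×0.650) = 0.9210/1.17615 = 0.783063
Compose boost 3: (0.299 + 0.783063)/(1 + 0.299×0.783063) = 1.08206/1.23414 = 0.8768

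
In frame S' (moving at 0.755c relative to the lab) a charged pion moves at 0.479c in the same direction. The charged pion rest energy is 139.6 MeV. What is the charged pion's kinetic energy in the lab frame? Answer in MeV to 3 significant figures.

K ≈ 191 MeV

u_lab = (0.479 + 0.755)/(1 + 0.479×0.755) = 0.906257
γ = 1/√(1 − 0.906257²) = 2.3656
K = (γ − 1)m₀c² = (2.3656 − 1) × 139.6 = 1.3656 × 139.6 = 191 MeV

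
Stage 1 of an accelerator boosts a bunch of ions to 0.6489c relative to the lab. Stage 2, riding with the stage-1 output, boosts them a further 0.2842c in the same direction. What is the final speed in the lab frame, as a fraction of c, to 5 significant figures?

u ≈ 0.78781c

Compose boost 2: (0.2842 + 0.6489)/(1 + 0.2842×0.6489) = 0.93310/1.184417 = 0.78781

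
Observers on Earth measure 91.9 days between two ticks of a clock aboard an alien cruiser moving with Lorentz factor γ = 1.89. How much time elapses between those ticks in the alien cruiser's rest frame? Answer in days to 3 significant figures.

γ = 1.89 (given)
Proper time: τ₀ = Δt/γ = 91.9/1.89 = 48.6 days

τ₀ ≈ 48.6 days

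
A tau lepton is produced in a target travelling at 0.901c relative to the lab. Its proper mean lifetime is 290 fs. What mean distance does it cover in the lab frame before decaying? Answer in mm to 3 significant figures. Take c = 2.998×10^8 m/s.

d ≈ 0.181 mm

γ = 1/√(1 − 0.901²) = 2.3051
Dilated lifetime: Δt = γτ₀ = 2.3051 × 290 fs = 668.48 fs
d = vΔt = 0.901c × 668.48 fs = 2.7012×10^8 m/s × 6.6848×10^-13 s = 0.181 mm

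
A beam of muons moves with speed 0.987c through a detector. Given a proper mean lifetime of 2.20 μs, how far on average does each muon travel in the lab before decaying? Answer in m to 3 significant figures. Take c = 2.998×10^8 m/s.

γ = 1/√(1 − 0.987²) = 6.2220
Dilated lifetime: Δt = γτ₀ = 6.2220 × 2.20 μs = 13.688 μs
d = vΔt = 0.987c × 13.688 μs = 2.9590×10^8 m/s × 1.3688×10^-5 s = 4050 m

d ≈ 4050 m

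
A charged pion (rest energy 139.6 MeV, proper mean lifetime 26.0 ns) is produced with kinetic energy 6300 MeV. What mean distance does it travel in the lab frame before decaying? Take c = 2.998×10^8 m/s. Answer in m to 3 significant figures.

γ = 1 + K/(m₀c²) = 1 + 6300/139.6 = 46.129
β = √(1 − 1/γ²) = 0.99976
Dilated lifetime: γτ₀ = 46.129 × 26.0 ns = 1199.4 ns
d = βc·γτ₀ = 0.99976 × (2.998×10^8 m/s) × 1.1994×10^-6 s = 359 m

d ≈ 359 m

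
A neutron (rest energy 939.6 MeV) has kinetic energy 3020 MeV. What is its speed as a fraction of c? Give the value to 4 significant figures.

γ = 1 + K/(m₀c²) = 1 + 3020/939.6 = 4.21413
β = √(1 − 1/γ²) = 0.9714

β ≈ 0.9714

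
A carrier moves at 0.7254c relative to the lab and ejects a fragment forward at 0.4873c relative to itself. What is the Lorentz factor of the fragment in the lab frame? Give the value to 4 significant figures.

u_lab = (0.4873 + 0.7254)/(1 + 0.4873×0.7254) = 1.2127/1.353487 = 0.8959817
γ = 1/√(1 − 0.8959817²) = 2.252

γ ≈ 2.252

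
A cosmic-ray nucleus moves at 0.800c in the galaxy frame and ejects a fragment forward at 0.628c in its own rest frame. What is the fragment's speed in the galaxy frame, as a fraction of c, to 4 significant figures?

u ≈ 0.9505c

Compose boost 2: (0.628 + 0.800)/(1 + 0.628×0.800) = 1.428/1.50240 = 0.9505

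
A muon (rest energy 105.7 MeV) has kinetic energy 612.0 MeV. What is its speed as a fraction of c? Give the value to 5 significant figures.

γ = 1 + K/(m₀c²) = 1 + 612.0/105.7 = 6.789972
β = √(1 − 1/γ²) = 0.98910

β ≈ 0.98910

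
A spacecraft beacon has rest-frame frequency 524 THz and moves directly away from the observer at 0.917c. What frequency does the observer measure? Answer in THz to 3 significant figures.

f_obs ≈ 109 THz

Relativistic Doppler: f_obs = f_src √((1−β)/(1+β))
= 524 × √(0.083000/1.9170) = 524 × 0.20808 = 109 THz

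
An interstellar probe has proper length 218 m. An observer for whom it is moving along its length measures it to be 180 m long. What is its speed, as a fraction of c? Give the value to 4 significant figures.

γ = L₀/L = 218/180 = 1.21111
β = √(1 − 1/γ²) = 0.5641

β ≈ 0.5641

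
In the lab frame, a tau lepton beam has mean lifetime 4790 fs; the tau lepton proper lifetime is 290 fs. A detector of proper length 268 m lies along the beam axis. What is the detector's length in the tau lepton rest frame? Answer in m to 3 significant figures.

Time dilation ⇒ γ = Δt/τ₀ = 4790/290 = 16.517
Length contraction: L = L₀/γ = 268/16.517 = 16.2 m

L ≈ 16.2 m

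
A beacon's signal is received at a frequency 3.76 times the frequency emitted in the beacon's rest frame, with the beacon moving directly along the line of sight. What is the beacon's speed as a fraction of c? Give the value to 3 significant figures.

f_obs/f_src = √((1+β)/(1−β)) = 3.76  ⇒  (1+β)/(1−β) = 14.138
β = |1 − D²|/(1 + D²) = |1 − 14.138|/(1 + 14.138) = 0.868

β ≈ 0.868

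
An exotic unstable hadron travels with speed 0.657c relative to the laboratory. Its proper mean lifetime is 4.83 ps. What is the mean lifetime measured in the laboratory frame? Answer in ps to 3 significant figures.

Δt ≈ 6.41 ps

γ = 1/√(1 − 0.657²) = 1.3265
Time dilation: Δt = γτ₀ = 1.3265 × 4.83 ps = 6.41 ps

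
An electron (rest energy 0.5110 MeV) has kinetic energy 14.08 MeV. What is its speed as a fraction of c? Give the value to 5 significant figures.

γ = 1 + K/(m₀c²) = 1 + 14.08/0.5110 = 28.55382
β = √(1 − 1/γ²) = 0.99939

β ≈ 0.99939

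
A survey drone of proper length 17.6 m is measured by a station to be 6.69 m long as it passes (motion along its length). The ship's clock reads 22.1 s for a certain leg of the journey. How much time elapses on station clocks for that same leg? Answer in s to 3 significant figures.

Length contraction ⇒ γ = L₀/L = 17.6/6.69 = 2.6308
Time dilation: Δt = γτ₀ = 2.6308 × 22.1 s = 58.1 s

Δt ≈ 58.1 s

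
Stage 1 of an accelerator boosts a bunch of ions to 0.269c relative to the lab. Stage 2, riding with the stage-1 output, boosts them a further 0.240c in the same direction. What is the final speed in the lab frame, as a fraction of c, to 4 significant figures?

u ≈ 0.4781c

Compose boost 2: (0.240 + 0.269)/(1 + 0.240×0.269) = 0.5090/1.06456 = 0.4781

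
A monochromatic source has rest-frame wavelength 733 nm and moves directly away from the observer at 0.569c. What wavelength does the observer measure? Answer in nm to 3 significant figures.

Relativistic Doppler: λ_obs = λ_src √((1+β)/(1−β))
= 733 × √(1.5690/0.43100) = 733 × 1.9080 = 1400 nm

λ_obs ≈ 1400 nm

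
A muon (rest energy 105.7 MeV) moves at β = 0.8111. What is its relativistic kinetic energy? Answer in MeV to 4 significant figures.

K ≈ 75.01 MeV

γ = 1/√(1 − 0.8111²) = 1.70967
K = (γ − 1)m₀c² = (1.70967 − 1) × 105.7 MeV = 0.709672 × 105.7 MeV = 75.01 MeV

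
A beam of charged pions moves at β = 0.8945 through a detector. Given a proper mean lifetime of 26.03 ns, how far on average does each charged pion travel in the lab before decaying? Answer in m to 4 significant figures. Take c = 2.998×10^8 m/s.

γ = 1/√(1 − 0.8945²) = 2.23680
Dilated lifetime: Δt = γτ₀ = 2.23680 × 26.03 ns = 58.2238 ns
d = vΔt = 0.8945c × 58.2238 ns = 2.68171×10^8 m/s × 5.82238×10^-8 s = 15.61 m

d ≈ 15.61 m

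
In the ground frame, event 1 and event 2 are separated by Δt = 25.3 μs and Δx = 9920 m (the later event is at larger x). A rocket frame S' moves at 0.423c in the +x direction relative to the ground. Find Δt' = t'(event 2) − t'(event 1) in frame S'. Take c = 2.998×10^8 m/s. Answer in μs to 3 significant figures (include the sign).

Δt' ≈ 12.5 μs

γ = 1/√(1 − 0.423²) = 1.1036
Δt' = γ(Δt − vΔx/c²) = 1.1036 × (25.3 μs − 0.423×9920 m / (2.998×10^8 m/s))
= 1.1036 × (11.303 μs) = 12.5 μs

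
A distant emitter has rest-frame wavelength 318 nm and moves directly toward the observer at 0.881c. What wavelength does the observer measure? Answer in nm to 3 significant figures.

Relativistic Doppler: λ_obs = λ_src √((1−β)/(1+β))
= 318 × √(0.11900/1.8810) = 318 × 0.25152 = 80.0 nm

λ_obs ≈ 80.0 nm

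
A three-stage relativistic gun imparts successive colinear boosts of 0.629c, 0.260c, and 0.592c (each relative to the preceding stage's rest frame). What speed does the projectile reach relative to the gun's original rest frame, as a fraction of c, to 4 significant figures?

Compose boost 2: (0.260 + 0.629)/(1 + 0.260×0.629) = 0.8890/1.16354 = 0.764048
Compose boost 3: (0.592 + 0.764048)/(1 + 0.592×0.764048) = 1.35605/1.45232 = 0.9337

u ≈ 0.9337c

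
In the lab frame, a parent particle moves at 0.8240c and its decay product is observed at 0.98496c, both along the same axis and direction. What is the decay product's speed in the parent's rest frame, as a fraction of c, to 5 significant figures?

Inverse velocity addition: u' = (u − v)/(1 − uv/c²)
= (0.98496 − 0.8240)/(1 − 0.98496×0.8240) = 0.16096/0.1883930 = 0.85438

u' ≈ 0.85438c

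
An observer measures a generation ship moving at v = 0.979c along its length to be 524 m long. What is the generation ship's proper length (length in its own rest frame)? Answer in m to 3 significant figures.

L₀ ≈ 2570 m

γ = 1/√(1 − 0.979²) = 4.9053
L₀ = γL = 4.9053 × 524 = 2570 m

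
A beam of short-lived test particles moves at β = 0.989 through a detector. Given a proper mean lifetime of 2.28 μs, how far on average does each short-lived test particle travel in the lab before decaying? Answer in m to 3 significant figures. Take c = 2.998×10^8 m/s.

d ≈ 4570 m

γ = 1/√(1 − 0.989²) = 6.7606
Dilated lifetime: Δt = γτ₀ = 6.7606 × 2.28 μs = 15.414 μs
d = vΔt = 0.989c × 15.414 μs = 2.9650×10^8 m/s × 1.5414×10^-5 s = 4570 m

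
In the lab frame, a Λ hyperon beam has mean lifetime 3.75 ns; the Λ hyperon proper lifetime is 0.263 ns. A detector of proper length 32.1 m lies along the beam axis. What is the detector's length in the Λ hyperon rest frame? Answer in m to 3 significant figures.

Time dilation ⇒ γ = Δt/τ₀ = 3.75/0.263 = 14.259
Length contraction: L = L₀/γ = 32.1/14.259 = 2.25 m

L ≈ 2.25 m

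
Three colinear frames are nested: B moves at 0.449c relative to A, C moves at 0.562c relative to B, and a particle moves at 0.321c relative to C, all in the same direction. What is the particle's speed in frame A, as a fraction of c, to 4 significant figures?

Compose boost 2: (0.562 + 0.449)/(1 + 0.562×0.449) = 1.011/1.25234 = 0.807290
Compose boost 3: (0.321 + 0.807290)/(1 + 0.321×0.807290) = 1.12829/1.25914 = 0.8961

u ≈ 0.8961c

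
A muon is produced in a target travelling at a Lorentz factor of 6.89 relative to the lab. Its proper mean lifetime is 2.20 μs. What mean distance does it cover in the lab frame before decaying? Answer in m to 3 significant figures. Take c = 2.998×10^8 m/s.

β = √(1 − 1/γ²) = √(1 − 1/6.89²) = 0.98941
Dilated lifetime: Δt = γτ₀ = 6.89 × 2.20 μs = 15.158 μs
d = vΔt = 0.98941c × 15.158 μs = 2.9663×10^8 m/s × 1.5158×10^-5 s = 4500 m

d ≈ 4500 m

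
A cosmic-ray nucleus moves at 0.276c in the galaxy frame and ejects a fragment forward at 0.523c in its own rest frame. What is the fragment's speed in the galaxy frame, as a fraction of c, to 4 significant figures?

Compose boost 2: (0.523 + 0.276)/(1 + 0.523×0.276) = 0.7990/1.14435 = 0.6982

u ≈ 0.6982c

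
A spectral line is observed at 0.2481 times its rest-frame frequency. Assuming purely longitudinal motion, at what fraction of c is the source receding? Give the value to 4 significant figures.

f_obs/f_src = √((1−β)/(1+β)) = 0.2481  ⇒  (1−β)/(1+β) = 0.0615536
β = |1 − D²|/(1 + D²) = |1 − 0.0615536|/(1 + 0.0615536) = 0.8840

β ≈ 0.8840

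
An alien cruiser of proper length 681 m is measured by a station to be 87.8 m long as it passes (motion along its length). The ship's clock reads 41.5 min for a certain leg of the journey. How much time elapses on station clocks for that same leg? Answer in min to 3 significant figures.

Length contraction ⇒ γ = L₀/L = 681/87.8 = 7.7563
Time dilation: Δt = γτ₀ = 7.7563 × 41.5 min = 322 min

Δt ≈ 322 min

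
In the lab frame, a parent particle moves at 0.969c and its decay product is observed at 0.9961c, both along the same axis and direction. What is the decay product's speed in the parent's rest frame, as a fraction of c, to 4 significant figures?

Inverse velocity addition: u' = (u − v)/(1 − uv/c²)
= (0.9961 − 0.969)/(1 − 0.9961×0.969) = 0.02710/0.0347791 = 0.7792

u' ≈ 0.7792c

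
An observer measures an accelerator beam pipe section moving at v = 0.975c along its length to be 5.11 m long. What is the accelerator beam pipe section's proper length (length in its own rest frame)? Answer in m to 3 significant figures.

γ = 1/√(1 − 0.975²) = 4.5004
L₀ = γL = 4.5004 × 5.11 = 23.0 m

L₀ ≈ 23.0 m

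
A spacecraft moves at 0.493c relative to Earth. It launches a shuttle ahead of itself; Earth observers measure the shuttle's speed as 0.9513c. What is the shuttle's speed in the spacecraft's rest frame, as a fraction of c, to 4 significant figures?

u' ≈ 0.8631c

Inverse velocity addition: u' = (u − v)/(1 − uv/c²)
= (0.9513 − 0.493)/(1 − 0.9513×0.493) = 0.4583/0.531009 = 0.8631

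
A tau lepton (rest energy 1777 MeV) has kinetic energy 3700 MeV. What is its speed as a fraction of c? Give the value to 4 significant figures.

γ = 1 + K/(m₀c²) = 1 + 3700/1777 = 3.08216
β = √(1 − 1/γ²) = 0.9459

β ≈ 0.9459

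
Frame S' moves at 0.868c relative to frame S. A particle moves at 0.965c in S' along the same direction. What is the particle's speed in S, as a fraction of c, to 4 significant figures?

Relativistic velocity addition: u = (u' + v)/(1 + u'v/c²)
= (0.965 + 0.868)/(1 + 0.965×0.868) = 1.833/1.83762 = 0.9975

u ≈ 0.9975c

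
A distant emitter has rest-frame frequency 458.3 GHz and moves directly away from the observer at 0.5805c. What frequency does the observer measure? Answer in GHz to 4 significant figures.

Relativistic Doppler: f_obs = f_src √((1−β)/(1+β))
= 458.3 × √(0.419500/1.58050) = 458.3 × 0.515192 = 236.1 GHz

f_obs ≈ 236.1 GHz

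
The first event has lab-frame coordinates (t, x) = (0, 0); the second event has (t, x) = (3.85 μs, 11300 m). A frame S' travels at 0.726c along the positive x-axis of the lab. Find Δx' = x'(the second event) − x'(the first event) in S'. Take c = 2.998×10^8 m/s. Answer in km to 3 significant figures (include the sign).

Δx' ≈ 15.2 km

γ = 1/√(1 − 0.726²) = 1.4541
Δx' = γ(Δx − vΔt) = 1.4541 × (11300 m − 0.726×(2.998×10^8 m/s)×3.85×10^-6 s)
= 1.4541 × (10462 m) = 15.2 km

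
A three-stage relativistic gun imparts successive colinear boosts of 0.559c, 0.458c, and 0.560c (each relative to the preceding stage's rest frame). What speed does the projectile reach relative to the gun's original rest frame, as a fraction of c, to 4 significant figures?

u ≈ 0.9424c

Compose boost 2: (0.458 + 0.559)/(1 + 0.458×0.559) = 1.017/1.25602 = 0.809699
Compose boost 3: (0.560 + 0.809699)/(1 + 0.560×0.809699) = 1.36970/1.45343 = 0.9424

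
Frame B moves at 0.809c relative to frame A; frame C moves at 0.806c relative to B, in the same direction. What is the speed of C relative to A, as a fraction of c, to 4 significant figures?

Compose boost 2: (0.806 + 0.809)/(1 + 0.806×0.809) = 1.615/1.65205 = 0.9776

u ≈ 0.9776c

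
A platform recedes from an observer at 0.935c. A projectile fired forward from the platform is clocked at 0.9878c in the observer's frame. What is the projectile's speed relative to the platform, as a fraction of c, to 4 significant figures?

Inverse velocity addition: u' = (u − v)/(1 − uv/c²)
= (0.9878 − 0.935)/(1 − 0.9878×0.935) = 0.05280/0.0764070 = 0.6910

u' ≈ 0.6910c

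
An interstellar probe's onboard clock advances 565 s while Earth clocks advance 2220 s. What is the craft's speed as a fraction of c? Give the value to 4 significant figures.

β ≈ 0.9671

γ = Δt/τ₀ = 2220/565 = 3.92920
β = √(1 − 1/γ²) = √(1 − 1/3.92920²) = 0.9671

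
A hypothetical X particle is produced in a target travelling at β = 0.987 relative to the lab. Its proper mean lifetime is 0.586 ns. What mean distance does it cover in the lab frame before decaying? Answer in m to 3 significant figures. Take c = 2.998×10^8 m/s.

γ = 1/√(1 − 0.987²) = 6.2220
Dilated lifetime: Δt = γτ₀ = 6.2220 × 0.586 ns = 3.6461 ns
d = vΔt = 0.987c × 3.6461 ns = 2.9590×10^8 m/s × 3.6461×10^-9 s = 1.08 m

d ≈ 1.08 m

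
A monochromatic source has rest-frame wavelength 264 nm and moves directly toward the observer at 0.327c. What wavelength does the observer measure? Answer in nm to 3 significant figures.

Relativistic Doppler: λ_obs = λ_src √((1−β)/(1+β))
= 264 × √(0.67300/1.3270) = 264 × 0.71215 = 188 nm

λ_obs ≈ 188 nm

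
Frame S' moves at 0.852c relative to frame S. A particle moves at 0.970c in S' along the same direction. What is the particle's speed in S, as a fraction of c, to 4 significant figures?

u ≈ 0.9976c

Relativistic velocity addition: u = (u' + v)/(1 + u'v/c²)
= (0.970 + 0.852)/(1 + 0.970×0.852) = 1.822/1.82644 = 0.9976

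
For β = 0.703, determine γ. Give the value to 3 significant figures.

γ = 1/√(1 − β²) = 1/√(1 − 0.703²) = 1/√(0.50579) = 1.41

γ ≈ 1.41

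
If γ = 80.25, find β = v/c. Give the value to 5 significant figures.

β ≈ 0.99992

β = √(1 − 1/γ²) = √(1 − 1/80.25²) = √(0.9998447) = 0.99992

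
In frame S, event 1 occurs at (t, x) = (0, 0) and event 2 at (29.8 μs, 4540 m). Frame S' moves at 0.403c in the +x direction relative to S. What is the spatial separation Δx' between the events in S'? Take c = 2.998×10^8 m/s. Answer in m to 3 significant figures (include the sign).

Δx' ≈ 1030 m

γ = 1/√(1 − 0.403²) = 1.0927
Δx' = γ(Δx − vΔt) = 1.0927 × (4540 m − 0.403×(2.998×10^8 m/s)×29.8×10^-6 s)
= 1.0927 × (939.58 m) = 1030 m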